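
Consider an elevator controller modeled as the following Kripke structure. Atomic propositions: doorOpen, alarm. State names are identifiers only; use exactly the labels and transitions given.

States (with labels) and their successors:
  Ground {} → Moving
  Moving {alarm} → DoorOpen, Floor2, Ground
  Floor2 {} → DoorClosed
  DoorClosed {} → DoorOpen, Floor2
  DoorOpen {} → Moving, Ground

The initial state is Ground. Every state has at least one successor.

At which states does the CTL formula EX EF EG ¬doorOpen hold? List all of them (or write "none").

{Ground, Moving, Floor2, DoorClosed, DoorOpen}

States satisfying EF EG ¬doorOpen: {Ground, Moving, Floor2, DoorClosed, DoorOpen}.
States satisfying EX EF EG ¬doorOpen: {Ground, Moving, Floor2, DoorClosed, DoorOpen}.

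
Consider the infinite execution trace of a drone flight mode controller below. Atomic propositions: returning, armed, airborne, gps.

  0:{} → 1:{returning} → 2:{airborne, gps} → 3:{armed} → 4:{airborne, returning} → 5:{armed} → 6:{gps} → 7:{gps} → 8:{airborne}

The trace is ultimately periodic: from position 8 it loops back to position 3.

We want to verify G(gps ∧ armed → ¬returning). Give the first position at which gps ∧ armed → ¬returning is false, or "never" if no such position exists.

gps ∧ armed → ¬returning holds at every position 0..8, and those are all the positions the trace ever visits, so the invariant G(gps ∧ armed → ¬returning) is never violated.

never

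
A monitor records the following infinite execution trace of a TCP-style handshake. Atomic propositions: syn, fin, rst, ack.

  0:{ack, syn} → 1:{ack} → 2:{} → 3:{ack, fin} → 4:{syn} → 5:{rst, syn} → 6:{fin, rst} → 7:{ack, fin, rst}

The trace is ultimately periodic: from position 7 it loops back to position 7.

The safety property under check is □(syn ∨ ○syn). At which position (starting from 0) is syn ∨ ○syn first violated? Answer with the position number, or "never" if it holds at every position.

1

Check syn ∨ ○syn at each position in order: 0 ✓.
At position 1 the labels are {ack} and the next position 2 has {}, so syn ∨ ○syn is false there. This is the first violation.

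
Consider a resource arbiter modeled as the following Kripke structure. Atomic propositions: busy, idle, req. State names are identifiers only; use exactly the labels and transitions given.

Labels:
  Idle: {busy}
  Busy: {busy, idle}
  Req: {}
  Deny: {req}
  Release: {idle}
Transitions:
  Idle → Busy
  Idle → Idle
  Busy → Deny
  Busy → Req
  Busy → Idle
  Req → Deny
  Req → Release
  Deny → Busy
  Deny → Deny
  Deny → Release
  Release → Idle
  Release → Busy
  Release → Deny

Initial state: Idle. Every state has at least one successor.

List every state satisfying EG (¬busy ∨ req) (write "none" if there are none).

{Req, Deny, Release}

States satisfying ¬busy ∨ req: {Req, Deny, Release}.
States satisfying EG (¬busy ∨ req): {Req, Deny, Release}.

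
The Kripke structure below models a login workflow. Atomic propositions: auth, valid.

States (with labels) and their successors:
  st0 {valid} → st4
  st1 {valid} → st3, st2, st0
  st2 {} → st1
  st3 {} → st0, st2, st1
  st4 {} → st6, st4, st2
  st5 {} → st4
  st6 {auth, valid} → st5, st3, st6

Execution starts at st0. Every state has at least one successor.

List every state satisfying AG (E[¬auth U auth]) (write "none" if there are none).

{st0, st1, st2, st3, st4, st5, st6}

States satisfying E[¬auth U auth]: {st0, st1, st2, st3, st4, st5, st6}.
States satisfying AG (E[¬auth U auth]): {st0, st1, st2, st3, st4, st5, st6}.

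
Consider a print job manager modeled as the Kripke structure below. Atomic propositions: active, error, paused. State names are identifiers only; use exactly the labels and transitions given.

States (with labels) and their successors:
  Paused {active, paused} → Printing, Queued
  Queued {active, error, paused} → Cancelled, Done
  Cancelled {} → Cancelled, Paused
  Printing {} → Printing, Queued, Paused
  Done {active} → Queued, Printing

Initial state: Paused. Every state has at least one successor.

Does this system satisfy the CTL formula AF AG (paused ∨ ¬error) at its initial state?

Satisfied

States satisfying AG (paused ∨ ¬error): {Paused, Queued, Cancelled, Printing, Done}.
States satisfying AF AG (paused ∨ ¬error): {Paused, Queued, Cancelled, Printing, Done}.
Paused ∈ Sat(AF AG (paused ∨ ¬error)).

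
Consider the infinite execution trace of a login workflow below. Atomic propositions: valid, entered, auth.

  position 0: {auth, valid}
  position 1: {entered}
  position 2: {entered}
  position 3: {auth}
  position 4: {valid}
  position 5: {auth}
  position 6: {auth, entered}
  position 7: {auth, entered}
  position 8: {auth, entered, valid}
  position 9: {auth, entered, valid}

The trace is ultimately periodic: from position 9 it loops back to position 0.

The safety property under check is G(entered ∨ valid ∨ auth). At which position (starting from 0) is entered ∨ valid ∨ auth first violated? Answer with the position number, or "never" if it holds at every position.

never

entered ∨ valid ∨ auth holds at every position 0..9, and those are all the positions the trace ever visits, so the invariant G(entered ∨ valid ∨ auth) is never violated.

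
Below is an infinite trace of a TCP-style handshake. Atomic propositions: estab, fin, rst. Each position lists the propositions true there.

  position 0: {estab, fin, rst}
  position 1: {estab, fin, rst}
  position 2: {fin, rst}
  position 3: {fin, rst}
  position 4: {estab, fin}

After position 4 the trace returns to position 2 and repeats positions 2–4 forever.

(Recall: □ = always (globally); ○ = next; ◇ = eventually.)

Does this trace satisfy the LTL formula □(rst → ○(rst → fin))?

rst → ○(rst → fin) holds at every position 0..4, and those are all positions ever visited, so □(rst → ○(rst → fin)) holds.
Positions where rst holds: 0, 1, 2, 3.
Check ○(rst → fin) at each: 0→ok, 1→ok, 2→ok, 3→ok.

Yes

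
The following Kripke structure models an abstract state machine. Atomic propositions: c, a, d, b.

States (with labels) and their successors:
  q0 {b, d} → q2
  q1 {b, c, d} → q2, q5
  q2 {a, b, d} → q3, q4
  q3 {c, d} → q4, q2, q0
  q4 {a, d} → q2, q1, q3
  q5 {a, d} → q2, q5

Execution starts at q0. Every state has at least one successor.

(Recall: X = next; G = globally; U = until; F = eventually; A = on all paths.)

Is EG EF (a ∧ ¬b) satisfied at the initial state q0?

Holds

States satisfying EF (a ∧ ¬b): {q0, q1, q2, q3, q4, q5}.
States satisfying EG EF (a ∧ ¬b): {q0, q1, q2, q3, q4, q5}.
q0 ∈ Sat(EG EF (a ∧ ¬b)).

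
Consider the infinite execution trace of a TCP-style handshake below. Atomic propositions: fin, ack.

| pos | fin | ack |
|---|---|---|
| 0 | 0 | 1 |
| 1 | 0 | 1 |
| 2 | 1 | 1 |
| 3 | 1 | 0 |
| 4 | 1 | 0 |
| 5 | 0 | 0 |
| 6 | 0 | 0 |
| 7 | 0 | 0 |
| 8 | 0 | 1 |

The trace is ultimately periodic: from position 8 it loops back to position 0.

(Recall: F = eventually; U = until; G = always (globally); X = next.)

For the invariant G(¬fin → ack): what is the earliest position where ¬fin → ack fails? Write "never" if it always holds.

Check ¬fin → ack at each position in order: 0 ✓, 1 ✓, 2 ✓, 3 ✓, 4 ✓.
At position 5 the labels are {}, so ¬fin → ack is false there. This is the first violation.

5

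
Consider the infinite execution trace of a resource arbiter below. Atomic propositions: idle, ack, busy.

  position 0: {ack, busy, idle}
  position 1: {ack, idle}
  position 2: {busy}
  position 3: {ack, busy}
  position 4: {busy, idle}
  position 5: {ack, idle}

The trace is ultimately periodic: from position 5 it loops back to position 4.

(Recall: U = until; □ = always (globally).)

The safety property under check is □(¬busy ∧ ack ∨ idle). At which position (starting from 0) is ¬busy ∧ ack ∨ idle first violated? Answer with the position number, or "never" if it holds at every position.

Check ¬busy ∧ ack ∨ idle at each position in order: 0 ✓, 1 ✓.
At position 2 the labels are {busy}, so ¬busy ∧ ack ∨ idle is false there. This is the first violation.

2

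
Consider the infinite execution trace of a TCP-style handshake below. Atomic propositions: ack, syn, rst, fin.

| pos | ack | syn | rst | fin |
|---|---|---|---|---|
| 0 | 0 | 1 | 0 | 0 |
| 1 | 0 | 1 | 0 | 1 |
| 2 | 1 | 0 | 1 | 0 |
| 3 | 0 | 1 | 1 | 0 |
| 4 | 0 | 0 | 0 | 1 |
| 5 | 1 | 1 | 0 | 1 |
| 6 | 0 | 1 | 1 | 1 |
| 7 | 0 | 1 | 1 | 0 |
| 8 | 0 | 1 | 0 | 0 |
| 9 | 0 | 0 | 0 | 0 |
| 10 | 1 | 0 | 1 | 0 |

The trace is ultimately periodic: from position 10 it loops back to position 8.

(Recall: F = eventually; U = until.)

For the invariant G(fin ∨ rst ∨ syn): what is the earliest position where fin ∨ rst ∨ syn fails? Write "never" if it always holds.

Check fin ∨ rst ∨ syn at each position in order: 0 ✓, 1 ✓, 2 ✓, 3 ✓, 4 ✓, 5 ✓, 6 ✓, 7 ✓, 8 ✓.
At position 9 the labels are {}, so fin ∨ rst ∨ syn is false there. This is the first violation.

9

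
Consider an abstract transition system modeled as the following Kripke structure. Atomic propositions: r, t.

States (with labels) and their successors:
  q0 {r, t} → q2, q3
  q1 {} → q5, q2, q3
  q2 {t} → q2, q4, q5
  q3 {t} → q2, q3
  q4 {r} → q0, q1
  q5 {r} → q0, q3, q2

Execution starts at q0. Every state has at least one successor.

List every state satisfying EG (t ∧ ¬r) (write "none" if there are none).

{q2, q3}

States satisfying t ∧ ¬r: {q2, q3}.
States satisfying EG (t ∧ ¬r): {q2, q3}.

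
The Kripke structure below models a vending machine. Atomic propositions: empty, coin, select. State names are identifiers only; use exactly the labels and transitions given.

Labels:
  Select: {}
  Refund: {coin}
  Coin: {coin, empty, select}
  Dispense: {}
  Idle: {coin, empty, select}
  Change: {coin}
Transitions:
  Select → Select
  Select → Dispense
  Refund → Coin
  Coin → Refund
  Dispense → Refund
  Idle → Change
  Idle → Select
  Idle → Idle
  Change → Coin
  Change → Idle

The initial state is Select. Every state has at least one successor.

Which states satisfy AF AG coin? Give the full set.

States satisfying AG coin: {Refund, Coin}.
States satisfying AF AG coin: {Refund, Coin, Dispense}.

{Refund, Coin, Dispense}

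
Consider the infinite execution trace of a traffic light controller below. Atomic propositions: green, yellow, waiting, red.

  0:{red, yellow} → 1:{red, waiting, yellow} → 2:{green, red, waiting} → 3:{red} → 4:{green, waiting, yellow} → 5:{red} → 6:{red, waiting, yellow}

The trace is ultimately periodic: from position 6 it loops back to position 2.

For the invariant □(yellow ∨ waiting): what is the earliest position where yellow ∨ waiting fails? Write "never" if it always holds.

3

Check yellow ∨ waiting at each position in order: 0 ✓, 1 ✓, 2 ✓.
At position 3 the labels are {red}, so yellow ∨ waiting is false there. This is the first violation.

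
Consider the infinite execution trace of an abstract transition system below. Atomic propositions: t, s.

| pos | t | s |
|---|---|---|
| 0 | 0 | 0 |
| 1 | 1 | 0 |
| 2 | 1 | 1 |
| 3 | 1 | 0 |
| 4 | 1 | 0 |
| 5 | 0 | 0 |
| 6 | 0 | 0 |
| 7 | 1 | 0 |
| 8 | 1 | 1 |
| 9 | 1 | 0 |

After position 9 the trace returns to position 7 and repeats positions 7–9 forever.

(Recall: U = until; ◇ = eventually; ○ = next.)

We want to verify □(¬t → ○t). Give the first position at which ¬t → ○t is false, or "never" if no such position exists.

5

Check ¬t → ○t at each position in order: 0 ✓, 1 ✓, 2 ✓, 3 ✓, 4 ✓.
At position 5 the labels are {} and the next position 6 has {}, so ¬t → ○t is false there. This is the first violation.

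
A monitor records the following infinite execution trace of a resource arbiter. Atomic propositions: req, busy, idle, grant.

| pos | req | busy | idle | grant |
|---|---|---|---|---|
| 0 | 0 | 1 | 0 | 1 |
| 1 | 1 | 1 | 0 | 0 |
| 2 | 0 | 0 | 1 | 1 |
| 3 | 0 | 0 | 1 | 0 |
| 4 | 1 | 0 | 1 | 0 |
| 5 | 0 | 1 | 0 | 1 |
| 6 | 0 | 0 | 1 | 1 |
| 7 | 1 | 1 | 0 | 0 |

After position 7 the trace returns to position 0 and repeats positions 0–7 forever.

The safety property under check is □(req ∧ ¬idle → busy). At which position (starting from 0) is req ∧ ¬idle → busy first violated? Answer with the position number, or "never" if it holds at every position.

never

req ∧ ¬idle → busy holds at every position 0..7, and those are all the positions the trace ever visits, so the invariant □(req ∧ ¬idle → busy) is never violated.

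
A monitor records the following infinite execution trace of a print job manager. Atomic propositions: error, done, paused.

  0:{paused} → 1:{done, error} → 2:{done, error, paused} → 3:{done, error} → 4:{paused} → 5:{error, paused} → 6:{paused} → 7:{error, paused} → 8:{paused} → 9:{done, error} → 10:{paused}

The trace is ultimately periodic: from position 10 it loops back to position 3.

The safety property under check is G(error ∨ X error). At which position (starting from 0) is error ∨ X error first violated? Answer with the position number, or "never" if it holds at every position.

never

error ∨ X error holds at every position 0..10, and those are all the positions the trace ever visits, so the invariant G(error ∨ X error) is never violated.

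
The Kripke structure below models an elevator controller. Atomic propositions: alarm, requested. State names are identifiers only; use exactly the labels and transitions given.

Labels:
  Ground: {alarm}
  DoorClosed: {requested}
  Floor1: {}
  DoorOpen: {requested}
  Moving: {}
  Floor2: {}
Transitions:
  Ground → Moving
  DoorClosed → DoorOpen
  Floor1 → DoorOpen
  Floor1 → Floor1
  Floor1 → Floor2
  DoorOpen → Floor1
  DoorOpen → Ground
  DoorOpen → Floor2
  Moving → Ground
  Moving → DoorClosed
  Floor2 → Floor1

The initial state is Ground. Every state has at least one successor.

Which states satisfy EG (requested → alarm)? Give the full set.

States satisfying requested → alarm: {Ground, Floor1, Moving, Floor2}.
States satisfying EG (requested → alarm): {Ground, Floor1, Moving, Floor2}.

{Ground, Floor1, Moving, Floor2}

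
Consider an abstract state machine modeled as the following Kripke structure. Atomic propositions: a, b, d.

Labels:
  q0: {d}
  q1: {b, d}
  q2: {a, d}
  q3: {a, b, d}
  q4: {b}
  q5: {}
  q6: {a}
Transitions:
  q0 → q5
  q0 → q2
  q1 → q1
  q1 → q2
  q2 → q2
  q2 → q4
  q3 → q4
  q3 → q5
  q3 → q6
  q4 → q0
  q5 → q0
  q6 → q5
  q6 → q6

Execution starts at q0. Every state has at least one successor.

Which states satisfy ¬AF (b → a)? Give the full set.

States satisfying b → a: {q0, q2, q3, q5, q6}.
States satisfying AF (b → a): {q0, q2, q3, q4, q5, q6}.
States satisfying ¬AF (b → a): {q1}.

{q1}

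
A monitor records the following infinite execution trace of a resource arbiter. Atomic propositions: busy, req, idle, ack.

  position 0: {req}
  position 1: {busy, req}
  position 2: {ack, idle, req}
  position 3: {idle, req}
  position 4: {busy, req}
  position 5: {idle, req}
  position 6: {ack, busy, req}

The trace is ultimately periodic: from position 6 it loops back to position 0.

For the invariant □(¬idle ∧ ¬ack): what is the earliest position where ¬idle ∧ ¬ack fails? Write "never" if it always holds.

Check ¬idle ∧ ¬ack at each position in order: 0 ✓, 1 ✓.
At position 2 the labels are {ack, idle, req}, so ¬idle ∧ ¬ack is false there. This is the first violation.

2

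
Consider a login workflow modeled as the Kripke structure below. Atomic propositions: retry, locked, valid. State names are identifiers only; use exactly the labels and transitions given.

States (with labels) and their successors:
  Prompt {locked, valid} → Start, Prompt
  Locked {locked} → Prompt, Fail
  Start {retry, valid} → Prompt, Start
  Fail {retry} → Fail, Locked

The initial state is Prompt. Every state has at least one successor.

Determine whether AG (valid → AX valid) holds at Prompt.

States satisfying valid → AX valid: {Prompt, Locked, Start, Fail}.
States satisfying AG (valid → AX valid): {Prompt, Locked, Start, Fail}.
Every state reachable from Prompt satisfies valid → AX valid.
Prompt ∈ Sat(AG (valid → AX valid)).

Holds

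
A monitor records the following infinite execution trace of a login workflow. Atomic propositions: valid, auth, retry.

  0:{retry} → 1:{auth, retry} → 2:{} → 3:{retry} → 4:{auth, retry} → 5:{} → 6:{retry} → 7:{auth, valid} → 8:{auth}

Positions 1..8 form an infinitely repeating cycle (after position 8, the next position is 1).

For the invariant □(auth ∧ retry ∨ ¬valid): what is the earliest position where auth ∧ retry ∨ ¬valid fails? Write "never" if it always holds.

7

Check auth ∧ retry ∨ ¬valid at each position in order: 0 ✓, 1 ✓, 2 ✓, 3 ✓, 4 ✓, 5 ✓, 6 ✓.
At position 7 the labels are {auth, valid}, so auth ∧ retry ∨ ¬valid is false there. This is the first violation.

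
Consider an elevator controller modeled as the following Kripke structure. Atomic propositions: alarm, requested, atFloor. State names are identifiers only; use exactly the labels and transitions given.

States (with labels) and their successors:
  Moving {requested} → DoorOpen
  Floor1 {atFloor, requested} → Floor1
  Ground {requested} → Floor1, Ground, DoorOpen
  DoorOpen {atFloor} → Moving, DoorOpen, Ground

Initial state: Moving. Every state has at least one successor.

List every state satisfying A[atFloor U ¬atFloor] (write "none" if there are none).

States satisfying atFloor: {Floor1, DoorOpen}.
States satisfying ¬atFloor: {Moving, Ground}.
States satisfying A[atFloor U ¬atFloor]: {Moving, Ground}.

{Moving, Ground}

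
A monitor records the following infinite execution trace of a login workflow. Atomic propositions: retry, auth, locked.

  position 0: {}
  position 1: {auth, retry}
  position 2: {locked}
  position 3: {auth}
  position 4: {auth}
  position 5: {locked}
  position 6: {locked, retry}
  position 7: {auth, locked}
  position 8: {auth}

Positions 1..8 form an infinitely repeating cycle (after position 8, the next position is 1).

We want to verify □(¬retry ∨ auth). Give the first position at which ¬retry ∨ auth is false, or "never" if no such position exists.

6

Check ¬retry ∨ auth at each position in order: 0 ✓, 1 ✓, 2 ✓, 3 ✓, 4 ✓, 5 ✓.
At position 6 the labels are {locked, retry}, so ¬retry ∨ auth is false there. This is the first violation.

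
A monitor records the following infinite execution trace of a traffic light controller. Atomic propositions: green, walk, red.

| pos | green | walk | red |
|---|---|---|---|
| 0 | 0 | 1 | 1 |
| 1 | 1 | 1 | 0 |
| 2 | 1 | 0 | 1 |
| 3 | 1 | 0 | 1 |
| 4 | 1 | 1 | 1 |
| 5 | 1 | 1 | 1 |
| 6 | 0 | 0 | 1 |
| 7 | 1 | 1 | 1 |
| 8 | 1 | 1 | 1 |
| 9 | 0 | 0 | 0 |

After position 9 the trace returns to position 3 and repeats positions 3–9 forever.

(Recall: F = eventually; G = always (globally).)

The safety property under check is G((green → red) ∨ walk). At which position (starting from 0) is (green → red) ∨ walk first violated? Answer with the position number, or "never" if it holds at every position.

never

(green → red) ∨ walk holds at every position 0..9, and those are all the positions the trace ever visits, so the invariant G((green → red) ∨ walk) is never violated.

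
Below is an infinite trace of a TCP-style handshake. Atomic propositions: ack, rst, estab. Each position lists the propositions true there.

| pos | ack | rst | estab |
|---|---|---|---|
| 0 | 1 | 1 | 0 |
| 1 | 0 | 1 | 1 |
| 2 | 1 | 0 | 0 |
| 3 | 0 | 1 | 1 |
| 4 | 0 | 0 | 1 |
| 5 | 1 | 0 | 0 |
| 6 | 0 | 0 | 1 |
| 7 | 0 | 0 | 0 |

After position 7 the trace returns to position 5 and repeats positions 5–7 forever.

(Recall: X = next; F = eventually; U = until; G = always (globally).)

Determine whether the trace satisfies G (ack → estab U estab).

ack → estab U estab must hold at every position from 0 onward. It fails at position 0, so G (ack → estab U estab) is false.
Positions where ack holds: 0, 2, 5.
Check estab U estab at each: 0→fails, 2→fails, 5→fails.

No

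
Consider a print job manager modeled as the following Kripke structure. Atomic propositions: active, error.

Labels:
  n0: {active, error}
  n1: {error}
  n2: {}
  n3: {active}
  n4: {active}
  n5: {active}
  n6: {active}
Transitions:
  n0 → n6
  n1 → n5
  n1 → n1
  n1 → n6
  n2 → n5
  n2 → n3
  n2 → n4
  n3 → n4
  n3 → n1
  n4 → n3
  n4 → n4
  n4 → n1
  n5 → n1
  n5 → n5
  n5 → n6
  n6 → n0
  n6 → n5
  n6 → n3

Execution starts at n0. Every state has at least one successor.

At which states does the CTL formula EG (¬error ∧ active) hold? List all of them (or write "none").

States satisfying ¬error ∧ active: {n3, n4, n5, n6}.
States satisfying EG (¬error ∧ active): {n3, n4, n5, n6}.

{n3, n4, n5, n6}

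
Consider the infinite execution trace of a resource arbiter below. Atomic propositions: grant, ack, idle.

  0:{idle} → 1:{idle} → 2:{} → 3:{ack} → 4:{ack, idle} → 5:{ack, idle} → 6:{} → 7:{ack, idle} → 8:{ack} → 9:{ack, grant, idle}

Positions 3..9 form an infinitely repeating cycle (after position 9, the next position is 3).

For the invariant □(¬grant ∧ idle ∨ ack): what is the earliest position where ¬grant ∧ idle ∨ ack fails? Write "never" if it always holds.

Check ¬grant ∧ idle ∨ ack at each position in order: 0 ✓, 1 ✓.
At position 2 the labels are {}, so ¬grant ∧ idle ∨ ack is false there. This is the first violation.

2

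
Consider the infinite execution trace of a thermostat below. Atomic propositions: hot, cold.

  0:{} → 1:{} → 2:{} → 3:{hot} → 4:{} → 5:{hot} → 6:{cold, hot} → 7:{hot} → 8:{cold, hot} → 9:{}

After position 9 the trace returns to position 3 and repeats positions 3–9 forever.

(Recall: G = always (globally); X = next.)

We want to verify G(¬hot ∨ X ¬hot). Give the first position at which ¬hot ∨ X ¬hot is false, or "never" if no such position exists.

Check ¬hot ∨ X ¬hot at each position in order: 0 ✓, 1 ✓, 2 ✓, 3 ✓, 4 ✓.
At position 5 the labels are {hot} and the next position 6 has {cold, hot}, so ¬hot ∨ X ¬hot is false there. This is the first violation.

5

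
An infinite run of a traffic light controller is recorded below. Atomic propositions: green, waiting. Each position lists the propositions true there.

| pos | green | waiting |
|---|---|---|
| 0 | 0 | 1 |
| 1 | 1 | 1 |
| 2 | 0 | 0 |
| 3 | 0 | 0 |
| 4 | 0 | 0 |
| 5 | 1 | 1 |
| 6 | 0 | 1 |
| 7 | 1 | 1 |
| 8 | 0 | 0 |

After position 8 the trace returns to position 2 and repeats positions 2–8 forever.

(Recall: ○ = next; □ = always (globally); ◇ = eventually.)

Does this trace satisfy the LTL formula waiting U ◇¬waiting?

Walking from position 0: ◇¬waiting first holds at position 0, and waiting holds at every earlier position along the way, so waiting U ◇¬waiting holds.

Satisfied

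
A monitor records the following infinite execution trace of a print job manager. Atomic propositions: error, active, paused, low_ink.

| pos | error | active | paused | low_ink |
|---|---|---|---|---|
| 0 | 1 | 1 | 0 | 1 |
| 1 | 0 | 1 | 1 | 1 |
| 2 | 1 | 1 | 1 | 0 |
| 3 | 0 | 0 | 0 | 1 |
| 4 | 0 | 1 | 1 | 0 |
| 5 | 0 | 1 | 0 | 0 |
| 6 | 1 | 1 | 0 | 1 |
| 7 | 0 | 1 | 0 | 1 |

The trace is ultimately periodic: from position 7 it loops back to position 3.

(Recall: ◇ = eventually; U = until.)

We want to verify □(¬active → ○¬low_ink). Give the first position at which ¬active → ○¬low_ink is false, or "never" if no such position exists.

¬active → ○¬low_ink holds at every position 0..7, and those are all the positions the trace ever visits, so the invariant □(¬active → ○¬low_ink) is never violated.

never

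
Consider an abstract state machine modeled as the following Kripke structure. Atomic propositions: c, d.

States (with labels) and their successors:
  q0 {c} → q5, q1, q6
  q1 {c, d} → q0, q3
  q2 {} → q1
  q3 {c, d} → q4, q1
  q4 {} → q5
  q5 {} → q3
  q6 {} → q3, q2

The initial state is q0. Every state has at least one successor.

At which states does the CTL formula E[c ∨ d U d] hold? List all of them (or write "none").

States satisfying c ∨ d: {q0, q1, q3}.
States satisfying d: {q1, q3}.
States satisfying E[c ∨ d U d]: {q0, q1, q3}.

{q0, q1, q3}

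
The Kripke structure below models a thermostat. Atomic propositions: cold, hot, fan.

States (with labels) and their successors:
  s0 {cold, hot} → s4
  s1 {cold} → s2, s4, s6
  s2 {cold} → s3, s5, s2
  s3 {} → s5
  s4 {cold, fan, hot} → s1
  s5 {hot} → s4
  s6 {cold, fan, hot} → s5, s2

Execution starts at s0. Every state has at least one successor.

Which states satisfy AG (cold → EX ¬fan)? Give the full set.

{s1, s2, s3, s4, s5, s6}

States satisfying cold → EX ¬fan: {s1, s2, s3, s4, s5, s6}.
States satisfying AG (cold → EX ¬fan): {s1, s2, s3, s4, s5, s6}.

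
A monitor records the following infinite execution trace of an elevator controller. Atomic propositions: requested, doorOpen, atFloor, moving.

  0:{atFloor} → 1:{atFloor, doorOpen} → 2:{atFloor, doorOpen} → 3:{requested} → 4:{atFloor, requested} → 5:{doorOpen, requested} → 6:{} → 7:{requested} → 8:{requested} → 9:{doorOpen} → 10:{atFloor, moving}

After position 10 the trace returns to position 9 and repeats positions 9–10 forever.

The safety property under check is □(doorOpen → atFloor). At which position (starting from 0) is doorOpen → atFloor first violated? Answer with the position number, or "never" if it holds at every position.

Check doorOpen → atFloor at each position in order: 0 ✓, 1 ✓, 2 ✓, 3 ✓, 4 ✓.
At position 5 the labels are {doorOpen, requested}, so doorOpen → atFloor is false there. This is the first violation.

5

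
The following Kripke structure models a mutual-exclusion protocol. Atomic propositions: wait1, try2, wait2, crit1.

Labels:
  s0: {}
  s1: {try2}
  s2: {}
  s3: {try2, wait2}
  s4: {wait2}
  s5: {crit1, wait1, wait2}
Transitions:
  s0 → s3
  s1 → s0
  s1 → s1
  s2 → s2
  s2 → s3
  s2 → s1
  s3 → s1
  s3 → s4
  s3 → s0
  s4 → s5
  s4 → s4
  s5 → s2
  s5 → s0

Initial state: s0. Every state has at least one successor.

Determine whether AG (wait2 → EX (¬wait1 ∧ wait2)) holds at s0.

No

States satisfying wait2 → EX (¬wait1 ∧ wait2): {s0, s1, s2, s3, s4}.
States satisfying AG (wait2 → EX (¬wait1 ∧ wait2)): ∅.
s5 is reachable from s0 and violates wait2 → EX (¬wait1 ∧ wait2), so AG fails at s0.
s0 ∉ Sat(AG (wait2 → EX (¬wait1 ∧ wait2))).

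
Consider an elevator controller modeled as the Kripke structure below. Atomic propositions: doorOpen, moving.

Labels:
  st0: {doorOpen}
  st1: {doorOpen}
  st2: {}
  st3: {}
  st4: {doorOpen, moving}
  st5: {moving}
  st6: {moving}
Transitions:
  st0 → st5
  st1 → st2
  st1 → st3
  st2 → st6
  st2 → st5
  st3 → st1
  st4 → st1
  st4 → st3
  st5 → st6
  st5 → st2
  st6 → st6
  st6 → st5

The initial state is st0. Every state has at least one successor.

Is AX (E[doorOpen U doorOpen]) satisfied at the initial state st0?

States satisfying E[doorOpen U doorOpen]: {st0, st1, st4}.
States satisfying AX (E[doorOpen U doorOpen]): {st3}.
st0 ∉ Sat(AX (E[doorOpen U doorOpen])).

Violated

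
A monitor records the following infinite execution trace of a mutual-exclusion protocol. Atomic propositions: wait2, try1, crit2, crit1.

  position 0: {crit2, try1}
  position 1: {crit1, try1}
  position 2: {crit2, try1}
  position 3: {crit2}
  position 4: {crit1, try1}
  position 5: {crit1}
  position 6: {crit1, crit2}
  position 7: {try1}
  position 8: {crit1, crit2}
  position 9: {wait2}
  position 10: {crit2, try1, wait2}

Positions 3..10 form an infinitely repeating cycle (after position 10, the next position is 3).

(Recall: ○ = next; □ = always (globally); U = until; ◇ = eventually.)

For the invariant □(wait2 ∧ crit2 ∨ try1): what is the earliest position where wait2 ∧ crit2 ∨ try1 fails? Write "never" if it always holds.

Check wait2 ∧ crit2 ∨ try1 at each position in order: 0 ✓, 1 ✓, 2 ✓.
At position 3 the labels are {crit2}, so wait2 ∧ crit2 ∨ try1 is false there. This is the first violation.

3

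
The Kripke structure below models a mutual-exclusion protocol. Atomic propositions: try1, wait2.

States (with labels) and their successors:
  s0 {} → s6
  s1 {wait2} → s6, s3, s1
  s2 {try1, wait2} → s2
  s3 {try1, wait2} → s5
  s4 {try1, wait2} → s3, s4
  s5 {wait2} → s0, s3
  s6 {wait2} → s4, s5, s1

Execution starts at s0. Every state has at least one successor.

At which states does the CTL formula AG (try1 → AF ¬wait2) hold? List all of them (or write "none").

none

States satisfying try1 → AF ¬wait2: {s0, s1, s5, s6}.
States satisfying AG (try1 → AF ¬wait2): ∅.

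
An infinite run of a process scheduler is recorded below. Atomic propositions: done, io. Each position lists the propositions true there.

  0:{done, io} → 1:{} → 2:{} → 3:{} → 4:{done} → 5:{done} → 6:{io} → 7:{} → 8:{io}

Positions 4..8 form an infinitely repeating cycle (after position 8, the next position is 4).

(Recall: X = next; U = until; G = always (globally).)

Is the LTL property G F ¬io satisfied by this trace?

F ¬io holds at every position 0..8, and those are all positions ever visited, so G F ¬io holds.

Holds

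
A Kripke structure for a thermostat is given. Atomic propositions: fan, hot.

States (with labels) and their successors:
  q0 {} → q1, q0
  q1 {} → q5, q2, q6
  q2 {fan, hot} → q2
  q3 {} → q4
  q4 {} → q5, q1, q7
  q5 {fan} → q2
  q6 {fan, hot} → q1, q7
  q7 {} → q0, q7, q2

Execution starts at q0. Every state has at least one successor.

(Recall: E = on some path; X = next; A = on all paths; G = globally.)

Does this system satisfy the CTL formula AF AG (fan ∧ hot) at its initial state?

No

States satisfying AG (fan ∧ hot): {q2}.
States satisfying AF AG (fan ∧ hot): {q2, q5}.
There is a path from q0 along which AG (fan ∧ hot) never holds.
q0 ∉ Sat(AF AG (fan ∧ hot)).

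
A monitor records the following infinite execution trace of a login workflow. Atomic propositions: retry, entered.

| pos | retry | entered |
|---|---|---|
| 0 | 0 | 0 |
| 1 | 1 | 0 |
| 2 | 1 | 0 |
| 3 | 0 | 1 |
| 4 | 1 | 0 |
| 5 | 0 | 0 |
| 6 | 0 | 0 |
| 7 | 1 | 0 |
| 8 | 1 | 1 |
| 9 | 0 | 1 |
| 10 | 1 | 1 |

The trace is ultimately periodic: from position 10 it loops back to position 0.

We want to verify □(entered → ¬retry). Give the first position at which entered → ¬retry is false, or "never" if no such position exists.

8

Check entered → ¬retry at each position in order: 0 ✓, 1 ✓, 2 ✓, 3 ✓, 4 ✓, 5 ✓, 6 ✓, 7 ✓.
At position 8 the labels are {entered, retry}, so entered → ¬retry is false there. This is the first violation.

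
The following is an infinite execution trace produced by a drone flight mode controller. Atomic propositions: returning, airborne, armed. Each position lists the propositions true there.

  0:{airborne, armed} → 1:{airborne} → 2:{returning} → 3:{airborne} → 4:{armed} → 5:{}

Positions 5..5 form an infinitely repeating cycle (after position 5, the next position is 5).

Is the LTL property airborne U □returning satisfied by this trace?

Does not hold

Walking from position 0: at position 2, □returning has not yet held and airborne fails, so airborne U □returning is false.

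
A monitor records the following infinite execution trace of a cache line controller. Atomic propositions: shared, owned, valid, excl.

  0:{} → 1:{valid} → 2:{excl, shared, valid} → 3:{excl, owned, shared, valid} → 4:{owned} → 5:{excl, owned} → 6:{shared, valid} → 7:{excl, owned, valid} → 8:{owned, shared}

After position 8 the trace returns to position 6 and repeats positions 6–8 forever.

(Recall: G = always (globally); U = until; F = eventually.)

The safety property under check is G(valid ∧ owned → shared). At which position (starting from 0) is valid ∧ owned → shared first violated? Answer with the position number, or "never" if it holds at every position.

Check valid ∧ owned → shared at each position in order: 0 ✓, 1 ✓, 2 ✓, 3 ✓, 4 ✓, 5 ✓, 6 ✓.
At position 7 the labels are {excl, owned, valid}, so valid ∧ owned → shared is false there. This is the first violation.

7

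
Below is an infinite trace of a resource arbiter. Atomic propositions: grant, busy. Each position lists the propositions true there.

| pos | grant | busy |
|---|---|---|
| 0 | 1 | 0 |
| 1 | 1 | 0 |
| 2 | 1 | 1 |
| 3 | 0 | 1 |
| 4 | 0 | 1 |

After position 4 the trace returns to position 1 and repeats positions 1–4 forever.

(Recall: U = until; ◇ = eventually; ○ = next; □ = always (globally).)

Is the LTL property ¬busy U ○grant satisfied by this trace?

Satisfied

Walking from position 0: ○grant first holds at position 0, and ¬busy holds at every earlier position along the way, so ¬busy U ○grant holds.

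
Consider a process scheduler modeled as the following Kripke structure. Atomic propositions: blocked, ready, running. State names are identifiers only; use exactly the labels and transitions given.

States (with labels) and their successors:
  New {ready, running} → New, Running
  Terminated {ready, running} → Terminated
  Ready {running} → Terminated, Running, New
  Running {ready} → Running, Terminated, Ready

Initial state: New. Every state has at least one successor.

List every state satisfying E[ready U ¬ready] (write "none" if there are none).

States satisfying ready: {New, Terminated, Running}.
States satisfying ¬ready: {Ready}.
States satisfying E[ready U ¬ready]: {New, Ready, Running}.

{New, Ready, Running}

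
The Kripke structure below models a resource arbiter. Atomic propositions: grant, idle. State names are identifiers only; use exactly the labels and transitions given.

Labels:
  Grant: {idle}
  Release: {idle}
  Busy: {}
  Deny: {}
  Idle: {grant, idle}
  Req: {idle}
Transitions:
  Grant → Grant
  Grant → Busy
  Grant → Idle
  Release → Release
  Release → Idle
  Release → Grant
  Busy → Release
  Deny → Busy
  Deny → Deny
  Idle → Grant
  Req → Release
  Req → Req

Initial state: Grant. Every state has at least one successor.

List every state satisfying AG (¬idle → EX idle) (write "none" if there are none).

{Grant, Release, Busy, Idle, Req}

States satisfying ¬idle → EX idle: {Grant, Release, Busy, Idle, Req}.
States satisfying AG (¬idle → EX idle): {Grant, Release, Busy, Idle, Req}.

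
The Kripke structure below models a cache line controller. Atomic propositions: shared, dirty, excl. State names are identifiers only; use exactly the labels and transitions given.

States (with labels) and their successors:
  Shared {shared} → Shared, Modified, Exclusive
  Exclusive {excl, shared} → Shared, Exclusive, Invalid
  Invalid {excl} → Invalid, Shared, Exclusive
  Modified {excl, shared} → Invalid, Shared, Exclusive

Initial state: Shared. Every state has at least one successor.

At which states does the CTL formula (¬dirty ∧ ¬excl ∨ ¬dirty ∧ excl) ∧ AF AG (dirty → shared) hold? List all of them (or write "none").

States satisfying ¬dirty: {Shared, Exclusive, Invalid, Modified}.
States satisfying ¬excl: {Shared}.
States satisfying ¬dirty ∧ ¬excl: {Shared}.
States satisfying ¬dirty ∧ excl: {Exclusive, Invalid, Modified}.
States satisfying ¬dirty ∧ ¬excl ∨ ¬dirty ∧ excl: {Shared, Exclusive, Invalid, Modified}.
States satisfying AG (dirty → shared): {Shared, Exclusive, Invalid, Modified}.
States satisfying AF AG (dirty → shared): {Shared, Exclusive, Invalid, Modified}.
States satisfying (¬dirty ∧ ¬excl ∨ ¬dirty ∧ excl) ∧ AF AG (dirty → shared): {Shared, Exclusive, Invalid, Modified}.

{Shared, Exclusive, Invalid, Modified}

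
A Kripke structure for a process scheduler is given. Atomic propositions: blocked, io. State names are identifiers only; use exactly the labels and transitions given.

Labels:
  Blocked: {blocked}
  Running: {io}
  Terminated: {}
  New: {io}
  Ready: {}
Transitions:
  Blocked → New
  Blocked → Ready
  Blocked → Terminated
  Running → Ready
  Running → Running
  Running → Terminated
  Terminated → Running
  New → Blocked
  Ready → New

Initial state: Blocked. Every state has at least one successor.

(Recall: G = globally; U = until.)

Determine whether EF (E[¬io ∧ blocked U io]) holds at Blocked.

Yes

States satisfying E[¬io ∧ blocked U io]: {Blocked, Running, New}.
States satisfying EF (E[¬io ∧ blocked U io]): {Blocked, Running, Terminated, New, Ready}.
Some path from Blocked reaches a state where E[¬io ∧ blocked U io] holds.
Blocked ∈ Sat(EF (E[¬io ∧ blocked U io])).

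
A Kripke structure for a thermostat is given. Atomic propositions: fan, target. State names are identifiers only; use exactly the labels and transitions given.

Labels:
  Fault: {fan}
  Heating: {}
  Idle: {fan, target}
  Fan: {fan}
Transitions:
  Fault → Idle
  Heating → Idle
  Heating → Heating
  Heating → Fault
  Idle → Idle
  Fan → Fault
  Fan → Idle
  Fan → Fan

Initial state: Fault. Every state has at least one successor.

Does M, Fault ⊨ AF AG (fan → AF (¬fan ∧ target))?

States satisfying AG (fan → AF (¬fan ∧ target)): ∅.
States satisfying AF AG (fan → AF (¬fan ∧ target)): ∅.
There is a path from Fault along which AG (fan → AF (¬fan ∧ target)) never holds.
Fault ∉ Sat(AF AG (fan → AF (¬fan ∧ target))).

Violated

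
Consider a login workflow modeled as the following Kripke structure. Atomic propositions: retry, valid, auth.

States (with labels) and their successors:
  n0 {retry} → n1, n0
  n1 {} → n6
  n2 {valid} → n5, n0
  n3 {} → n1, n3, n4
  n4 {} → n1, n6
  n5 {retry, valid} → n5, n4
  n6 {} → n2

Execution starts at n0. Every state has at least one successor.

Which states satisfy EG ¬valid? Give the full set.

States satisfying ¬valid: {n0, n1, n3, n4, n6}.
States satisfying EG ¬valid: {n0, n3}.

{n0, n3}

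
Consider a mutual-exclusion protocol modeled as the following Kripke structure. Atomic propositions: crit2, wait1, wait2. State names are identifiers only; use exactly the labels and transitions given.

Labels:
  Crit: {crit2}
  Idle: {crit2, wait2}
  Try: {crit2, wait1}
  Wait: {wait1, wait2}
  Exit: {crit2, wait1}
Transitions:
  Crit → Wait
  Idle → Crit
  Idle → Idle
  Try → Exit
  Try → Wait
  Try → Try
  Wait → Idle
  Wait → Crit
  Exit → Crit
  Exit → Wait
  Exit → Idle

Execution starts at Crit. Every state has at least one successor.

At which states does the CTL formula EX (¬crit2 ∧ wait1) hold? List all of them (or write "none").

States satisfying ¬crit2 ∧ wait1: {Wait}.
States satisfying EX (¬crit2 ∧ wait1): {Crit, Try, Exit}.

{Crit, Try, Exit}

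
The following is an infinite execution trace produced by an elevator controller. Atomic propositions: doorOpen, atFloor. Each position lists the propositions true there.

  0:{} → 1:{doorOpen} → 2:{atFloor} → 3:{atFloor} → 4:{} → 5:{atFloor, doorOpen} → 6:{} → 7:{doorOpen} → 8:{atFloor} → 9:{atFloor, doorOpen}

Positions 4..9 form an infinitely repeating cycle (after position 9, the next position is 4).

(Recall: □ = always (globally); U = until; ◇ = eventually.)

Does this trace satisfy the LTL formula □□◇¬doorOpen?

□◇¬doorOpen holds at every position 0..9, and those are all positions ever visited, so □□◇¬doorOpen holds.

Holds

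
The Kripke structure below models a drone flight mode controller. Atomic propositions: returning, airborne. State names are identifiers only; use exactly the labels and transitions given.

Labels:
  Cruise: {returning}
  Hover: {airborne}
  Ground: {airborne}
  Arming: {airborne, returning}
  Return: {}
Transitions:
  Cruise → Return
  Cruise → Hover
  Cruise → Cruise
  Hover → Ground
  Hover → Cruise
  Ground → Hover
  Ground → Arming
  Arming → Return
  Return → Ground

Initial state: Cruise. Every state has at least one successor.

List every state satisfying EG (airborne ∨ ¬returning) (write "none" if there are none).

States satisfying airborne ∨ ¬returning: {Hover, Ground, Arming, Return}.
States satisfying EG (airborne ∨ ¬returning): {Hover, Ground, Arming, Return}.

{Hover, Ground, Arming, Return}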